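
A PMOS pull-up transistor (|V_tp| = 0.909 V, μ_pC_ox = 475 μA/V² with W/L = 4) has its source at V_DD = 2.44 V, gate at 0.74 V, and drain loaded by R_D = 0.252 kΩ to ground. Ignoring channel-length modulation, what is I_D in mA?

I_D = 0.594 mA

V_SG = V_DD − V_G = 2.44 − 0.74 = 1.7 V, so V_ov = 1.7 − 0.909 = 0.791 V.
k_p = μ_pC_ox · (W/L) = 1.9 mA/V².
Assume saturation: I_D = ½ k_p V_ov² = 0.5 × 1.9 × 0.791² = 0.594 mA, giving V_SD = V_DD − I_D R_D = 2.44 − 0.594 × 0.252 = 2.29 V.
V_SD = 2.29 V ≥ V_ov = 0.791 V, confirming saturation.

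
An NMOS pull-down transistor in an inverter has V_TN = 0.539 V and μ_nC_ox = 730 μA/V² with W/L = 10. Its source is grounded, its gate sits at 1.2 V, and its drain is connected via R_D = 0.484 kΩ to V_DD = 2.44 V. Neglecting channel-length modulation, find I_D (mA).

I_D = 1.59 mA

V_GS = V_G = 1.2 V, so V_ov = 1.2 − 0.539 = 0.661 V.
k_n = μ_nC_ox · (W/L) = 7.3 mA/V².
Assume saturation: I_D = ½ k_n V_ov² = 0.5 × 7.3 × 0.661² = 1.59 mA, giving V_DS = V_DD − I_D R_D = 2.44 − 1.59 × 0.484 = 1.67 V.
V_DS = 1.67 V ≥ V_ov = 0.661 V, confirming saturation.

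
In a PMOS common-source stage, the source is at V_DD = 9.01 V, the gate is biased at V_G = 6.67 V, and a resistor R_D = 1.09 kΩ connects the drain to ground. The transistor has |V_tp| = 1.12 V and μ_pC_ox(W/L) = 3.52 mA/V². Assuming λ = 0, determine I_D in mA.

I_D = 2.62 mA

V_SG = V_DD − V_G = 9.01 − 6.67 = 2.34 V, so V_ov = 2.34 − 1.12 = 1.22 V.
Assume saturation: I_D = ½ k_p V_ov² = 0.5 × 3.52 × 1.22² = 2.62 mA, giving V_SD = V_DD − I_D R_D = 9.01 − 2.62 × 1.09 = 6.15 V.
V_SD = 6.15 V ≥ V_ov = 1.22 V, confirming saturation.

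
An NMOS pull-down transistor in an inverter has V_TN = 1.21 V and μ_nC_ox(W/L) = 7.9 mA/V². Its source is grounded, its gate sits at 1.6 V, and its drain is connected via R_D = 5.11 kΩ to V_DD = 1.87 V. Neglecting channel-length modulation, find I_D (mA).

I_D = 0.340 mA

V_GS = V_G = 1.6 V, so V_ov = 1.6 − 1.21 = 0.39 V.
Assume saturation: I_D = ½ k_n V_ov² = 0.5 × 7.9 × 0.39² = 0.601 mA, giving V_DS = V_DD − I_D R_D = 1.87 − 0.601 × 5.11 = -1.2 V.
But -1.2 V < V_ov = 0.39 V, so the device is actually in triode.
In triode I_D = k_n[V_ov V_DS − ½ V_DS²] and I_D = (V_DD − V_DS)/R_D. Equating: 20.2 V_DS² − 16.74 V_DS + 1.87 = 0, giving V_DS = 0.133 V (the root below V_ov).
I_D = (1.87 − 0.133) / 5.11 = 0.34 mA.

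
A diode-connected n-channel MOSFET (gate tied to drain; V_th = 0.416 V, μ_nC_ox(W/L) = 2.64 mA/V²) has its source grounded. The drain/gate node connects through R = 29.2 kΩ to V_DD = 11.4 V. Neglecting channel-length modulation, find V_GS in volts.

V_GS = 0.937 V

With gate tied to drain, V_GS = V_DS ≥ V_GS − V_th, so the device is in saturation.
KCL at the drain: ½ k_n (V_GS − V_th)² = (V_DD − V_GS)/R.
Let x = V_GS − 0.416. Then 38.5 x² + x − 10.98 = 0, giving x = 0.521 V (positive root), so V_GS = 0.937 V.
I_D = (V_DD − V_GS)/R = (11.4 − 0.937) / 29.2 = 0.358 mA.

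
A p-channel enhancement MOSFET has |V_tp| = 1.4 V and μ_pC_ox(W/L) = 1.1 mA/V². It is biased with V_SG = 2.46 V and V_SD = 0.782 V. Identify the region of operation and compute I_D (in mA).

V_ov = V_SG − |V_tp| = 2.46 − 1.4 = 1.06 V.
Since V_SD = 0.782 V < V_ov = 1.06 V, the device is in the triode region.
I_D = k_p [V_ov · V_SD − ½ V_SD²] = 1.1 × [1.06 × 0.782 − 0.5 × 0.782²] = 0.575 mA.

Triode; I_D = 0.575 mA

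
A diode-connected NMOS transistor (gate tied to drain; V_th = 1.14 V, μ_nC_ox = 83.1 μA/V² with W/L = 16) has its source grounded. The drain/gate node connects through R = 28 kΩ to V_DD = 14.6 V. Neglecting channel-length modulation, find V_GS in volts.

With gate tied to drain, V_GS = V_DS ≥ V_GS − V_th, so the device is in saturation.
k_n = μ_nC_ox · (W/L) = 1.33 mA/V².
KCL at the drain: ½ k_n (V_GS − V_th)² = (V_DD − V_GS)/R.
Let x = V_GS − 1.14. Then 18.6 x² + x − 13.46 = 0, giving x = 0.824 V (positive root), so V_GS = 1.96 V.
I_D = (V_DD − V_GS)/R = (14.6 − 1.96) / 28 = 0.451 mA.

V_GS = 1.96 V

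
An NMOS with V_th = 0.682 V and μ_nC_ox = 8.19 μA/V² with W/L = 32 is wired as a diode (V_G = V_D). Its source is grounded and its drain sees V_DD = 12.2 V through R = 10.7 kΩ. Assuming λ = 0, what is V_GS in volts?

V_GS = 3.21 V

With gate tied to drain, V_GS = V_DS ≥ V_GS − V_th, so the device is in saturation.
k_n = μ_nC_ox · (W/L) = 0.2621 mA/V².
KCL at the drain: ½ k_n (V_GS − V_th)² = (V_DD − V_GS)/R.
Let x = V_GS − 0.682. Then 1.4 x² + x − 11.52 = 0, giving x = 2.53 V (positive root), so V_GS = 3.21 V.
I_D = (V_DD − V_GS)/R = (12.2 − 3.21) / 10.7 = 0.84 mA.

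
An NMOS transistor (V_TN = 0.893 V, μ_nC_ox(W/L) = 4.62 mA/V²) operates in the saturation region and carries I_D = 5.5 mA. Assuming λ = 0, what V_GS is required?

In saturation I_D = ½ k_n (V_GS − V_TN)², so V_GS − V_TN = √(2 I_D / k_n) = √(2 × 5.5 / 4.62) = 1.54 V.
V_GS = 0.893 + 1.54 = 2.44 V.

V_GS = 2.44 V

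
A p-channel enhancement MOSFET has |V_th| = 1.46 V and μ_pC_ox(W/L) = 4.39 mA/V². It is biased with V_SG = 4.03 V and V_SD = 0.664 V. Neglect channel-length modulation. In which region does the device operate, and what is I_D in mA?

Triode; I_D = 6.52 mA

V_ov = V_SG − |V_th| = 4.03 − 1.46 = 2.57 V.
Since V_SD = 0.664 V < V_ov = 2.57 V, the device is in the triode region.
I_D = k_p [V_ov · V_SD − ½ V_SD²] = 4.39 × [2.57 × 0.664 − 0.5 × 0.664²] = 6.52 mA.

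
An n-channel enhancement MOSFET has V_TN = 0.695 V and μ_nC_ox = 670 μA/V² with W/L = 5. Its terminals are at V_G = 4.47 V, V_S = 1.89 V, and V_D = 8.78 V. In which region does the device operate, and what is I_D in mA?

V_GS = V_G − V_S = 4.47 − 1.89 = 2.58 V; V_DS = V_D − V_S = 8.78 − 1.89 = 6.89 V.
k_n = μ_nC_ox · (W/L) = 3.35 mA/V².
V_ov = V_GS − V_TN = 2.58 − 0.695 = 1.89 V.
Since V_DS = 6.89 V ≥ V_ov = 1.89 V, the device is in saturation.
I_D = ½ k_n V_ov² = 0.5 × 3.35 × 1.89² = 5.95 mA.

Saturation; I_D = 5.95 mA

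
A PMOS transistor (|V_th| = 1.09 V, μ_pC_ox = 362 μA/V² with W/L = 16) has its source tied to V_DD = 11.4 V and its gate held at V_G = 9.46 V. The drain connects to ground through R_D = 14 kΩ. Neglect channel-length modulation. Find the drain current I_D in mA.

I_D = 0.801 mA

V_SG = V_DD − V_G = 11.4 − 9.46 = 1.94 V, so V_ov = 1.94 − 1.09 = 0.85 V.
k_p = μ_pC_ox · (W/L) = 5.792 mA/V².
Assume saturation: I_D = ½ k_p V_ov² = 0.5 × 5.792 × 0.85² = 2.09 mA, giving V_SD = V_DD − I_D R_D = 11.4 − 2.09 × 14 = -17.9 V.
But -17.9 V < V_ov = 0.85 V, so the device is actually in triode.
In triode I_D = k_p[V_ov V_SD − ½ V_SD²] and I_D = (V_DD − V_SD)/R_D. Equating: 40.5 V_SD² − 69.92 V_SD + 11.4 = 0, giving V_SD = 0.182 V (the root below V_ov).
I_D = (11.4 − 0.182) / 14 = 0.801 mA.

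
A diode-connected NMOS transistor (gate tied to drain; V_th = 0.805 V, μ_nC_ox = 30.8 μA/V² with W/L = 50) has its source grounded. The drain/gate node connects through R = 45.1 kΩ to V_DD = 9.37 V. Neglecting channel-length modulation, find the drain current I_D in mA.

With gate tied to drain, V_GS = V_DS ≥ V_GS − V_th, so the device is in saturation.
k_n = μ_nC_ox · (W/L) = 1.54 mA/V².
KCL at the drain: ½ k_n (V_GS − V_th)² = (V_DD − V_GS)/R.
Let x = V_GS − 0.805. Then 34.7 x² + x − 8.565 = 0, giving x = 0.482 V (positive root), so V_GS = 1.29 V.
I_D = (V_DD − V_GS)/R = (9.37 − 1.29) / 45.1 = 0.179 mA.

I_D = 0.179 mA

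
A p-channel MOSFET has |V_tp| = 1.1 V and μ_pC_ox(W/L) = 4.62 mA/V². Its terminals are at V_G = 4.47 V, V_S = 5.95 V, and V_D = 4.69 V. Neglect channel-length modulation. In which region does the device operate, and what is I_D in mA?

Saturation; I_D = 0.334 mA

V_SG = V_S − V_G = 5.95 − 4.47 = 1.48 V; V_SD = V_S − V_D = 5.95 − 4.69 = 1.26 V.
V_ov = V_SG − |V_tp| = 1.48 − 1.1 = 0.38 V.
Since V_SD = 1.26 V ≥ V_ov = 0.38 V, the device is in saturation.
I_D = ½ k_p V_ov² = 0.5 × 4.62 × 0.38² = 0.334 mA.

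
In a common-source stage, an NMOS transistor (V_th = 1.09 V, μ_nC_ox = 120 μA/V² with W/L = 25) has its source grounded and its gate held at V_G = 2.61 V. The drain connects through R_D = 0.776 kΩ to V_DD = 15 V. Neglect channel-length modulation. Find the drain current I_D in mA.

V_GS = V_G = 2.61 V, so V_ov = 2.61 − 1.09 = 1.52 V.
k_n = μ_nC_ox · (W/L) = 3 mA/V².
Assume saturation: I_D = ½ k_n V_ov² = 0.5 × 3 × 1.52² = 3.47 mA, giving V_DS = V_DD − I_D R_D = 15 − 3.47 × 0.776 = 12.3 V.
V_DS = 12.3 V ≥ V_ov = 1.52 V, confirming saturation.

I_D = 3.47 mA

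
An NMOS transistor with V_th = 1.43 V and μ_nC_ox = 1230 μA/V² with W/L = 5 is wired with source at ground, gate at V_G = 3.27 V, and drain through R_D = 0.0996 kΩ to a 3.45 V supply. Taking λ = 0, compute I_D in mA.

V_GS = V_G = 3.27 V, so V_ov = 3.27 − 1.43 = 1.84 V.
k_n = μ_nC_ox · (W/L) = 6.15 mA/V².
Assume saturation: I_D = ½ k_n V_ov² = 0.5 × 6.15 × 1.84² = 10.4 mA, giving V_DS = V_DD − I_D R_D = 3.45 − 10.4 × 0.0996 = 2.41 V.
V_DS = 2.41 V ≥ V_ov = 1.84 V, confirming saturation.

I_D = 10.4 mA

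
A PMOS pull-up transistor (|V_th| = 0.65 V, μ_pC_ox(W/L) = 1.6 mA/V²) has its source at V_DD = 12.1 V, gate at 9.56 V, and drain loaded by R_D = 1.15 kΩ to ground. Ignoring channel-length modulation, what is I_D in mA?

I_D = 2.86 mA

V_SG = V_DD − V_G = 12.1 − 9.56 = 2.54 V, so V_ov = 2.54 − 0.65 = 1.89 V.
Assume saturation: I_D = ½ k_p V_ov² = 0.5 × 1.6 × 1.89² = 2.86 mA, giving V_SD = V_DD − I_D R_D = 12.1 − 2.86 × 1.15 = 8.81 V.
V_SD = 8.81 V ≥ V_ov = 1.89 V, confirming saturation.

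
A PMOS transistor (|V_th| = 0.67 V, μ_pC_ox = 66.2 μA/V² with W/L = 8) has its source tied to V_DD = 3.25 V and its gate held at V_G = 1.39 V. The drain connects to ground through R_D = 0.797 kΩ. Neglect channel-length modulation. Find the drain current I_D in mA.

I_D = 0.375 mA

V_SG = V_DD − V_G = 3.25 − 1.39 = 1.86 V, so V_ov = 1.86 − 0.67 = 1.19 V.
k_p = μ_pC_ox · (W/L) = 0.5296 mA/V².
Assume saturation: I_D = ½ k_p V_ov² = 0.5 × 0.5296 × 1.19² = 0.375 mA, giving V_SD = V_DD − I_D R_D = 3.25 − 0.375 × 0.797 = 2.95 V.
V_SD = 2.95 V ≥ V_ov = 1.19 V, confirming saturation.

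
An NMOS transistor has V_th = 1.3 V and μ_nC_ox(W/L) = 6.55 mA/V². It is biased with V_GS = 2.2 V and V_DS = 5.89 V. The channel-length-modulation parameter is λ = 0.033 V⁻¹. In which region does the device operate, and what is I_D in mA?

V_ov = V_GS − V_th = 2.2 − 1.3 = 0.9 V.
Since V_DS = 5.89 V ≥ V_ov = 0.9 V, the device is in saturation.
I_D = ½ k_n V_ov² (1 + λ V_DS) = 0.5 × 6.55 × 0.9² × (1 + 0.033 × 5.89) = 3.17 mA.

Saturation; I_D = 3.17 mA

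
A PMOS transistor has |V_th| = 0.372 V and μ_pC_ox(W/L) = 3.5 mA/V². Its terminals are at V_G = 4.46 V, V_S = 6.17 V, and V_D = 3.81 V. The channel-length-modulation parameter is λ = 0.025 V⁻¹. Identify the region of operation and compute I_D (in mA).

V_SG = V_S − V_G = 6.17 − 4.46 = 1.71 V; V_SD = V_S − V_D = 6.17 − 3.81 = 2.36 V.
V_ov = V_SG − |V_th| = 1.71 − 0.372 = 1.34 V.
Since V_SD = 2.36 V ≥ V_ov = 1.34 V, the device is in saturation.
I_D = ½ k_p V_ov² (1 + λ V_SD) = 0.5 × 3.5 × 1.34² × (1 + 0.025 × 2.36) = 3.32 mA.

Saturation; I_D = 3.32 mA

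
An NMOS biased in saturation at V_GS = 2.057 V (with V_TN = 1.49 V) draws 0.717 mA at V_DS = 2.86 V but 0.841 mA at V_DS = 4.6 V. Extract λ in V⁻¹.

λ = 0.139 V⁻¹

With V_GS fixed, I_D ∝ (1 + λ V_DS) in saturation, so I_D2/I_D1 = (1 + λ V_DS2)/(1 + λ V_DS1).
0.841/0.717 = 1.173 = (1 + 4.6 λ)/(1 + 2.86 λ).
Solving: λ (I_D1 V_DS2 − I_D2 V_DS1) = I_D2 − I_D1, so λ = (0.841 − 0.717) / (0.717 × 4.6 − 0.841 × 2.86) = 0.124 / 0.893 = 0.139 V⁻¹.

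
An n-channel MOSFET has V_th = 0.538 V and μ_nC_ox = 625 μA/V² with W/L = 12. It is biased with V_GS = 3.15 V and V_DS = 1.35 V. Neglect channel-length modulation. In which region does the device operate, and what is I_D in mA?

Triode; I_D = 19.6 mA

k_n = μ_nC_ox · (W/L) = 7.5 mA/V².
V_ov = V_GS − V_th = 3.15 − 0.538 = 2.61 V.
Since V_DS = 1.35 V < V_ov = 2.61 V, the device is in the triode region.
I_D = k_n [V_ov · V_DS − ½ V_DS²] = 7.5 × [2.61 × 1.35 − 0.5 × 1.35²] = 19.6 mA.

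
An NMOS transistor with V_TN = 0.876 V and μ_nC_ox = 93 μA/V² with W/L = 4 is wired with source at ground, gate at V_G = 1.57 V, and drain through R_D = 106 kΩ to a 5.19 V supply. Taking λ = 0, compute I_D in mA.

V_GS = V_G = 1.57 V, so V_ov = 1.57 − 0.876 = 0.694 V.
k_n = μ_nC_ox · (W/L) = 0.372 mA/V².
Assume saturation: I_D = ½ k_n V_ov² = 0.5 × 0.372 × 0.694² = 0.0896 mA, giving V_DS = V_DD − I_D R_D = 5.19 − 0.0896 × 106 = -4.31 V.
But -4.31 V < V_ov = 0.694 V, so the device is actually in triode.
In triode I_D = k_n[V_ov V_DS − ½ V_DS²] and I_D = (V_DD − V_DS)/R_D. Equating: 19.7 V_DS² − 28.37 V_DS + 5.19 = 0, giving V_DS = 0.215 V (the root below V_ov).
I_D = (5.19 − 0.215) / 106 = 0.0469 mA.

I_D = 0.0469 mA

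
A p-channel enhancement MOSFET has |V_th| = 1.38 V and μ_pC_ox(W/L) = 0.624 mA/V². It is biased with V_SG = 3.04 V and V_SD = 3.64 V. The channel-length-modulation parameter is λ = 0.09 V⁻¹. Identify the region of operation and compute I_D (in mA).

V_ov = V_SG − |V_th| = 3.04 − 1.38 = 1.66 V.
Since V_SD = 3.64 V ≥ V_ov = 1.66 V, the device is in saturation.
I_D = ½ k_p V_ov² (1 + λ V_SD) = 0.5 × 0.624 × 1.66² × (1 + 0.09 × 3.64) = 1.14 mA.

Saturation; I_D = 1.14 mA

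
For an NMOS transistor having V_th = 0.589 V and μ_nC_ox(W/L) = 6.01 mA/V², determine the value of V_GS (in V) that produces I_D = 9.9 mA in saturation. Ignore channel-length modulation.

In saturation I_D = ½ k_n (V_GS − V_th)², so V_GS − V_th = √(2 I_D / k_n) = √(2 × 9.9 / 6.01) = 1.82 V.
V_GS = 0.589 + 1.82 = 2.4 V.

V_GS = 2.40 V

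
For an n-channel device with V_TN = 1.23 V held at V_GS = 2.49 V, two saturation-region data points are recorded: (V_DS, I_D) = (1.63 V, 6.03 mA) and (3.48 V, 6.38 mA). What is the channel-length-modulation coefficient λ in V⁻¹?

λ = 0.0331 V⁻¹

With V_GS fixed, I_D ∝ (1 + λ V_DS) in saturation, so I_D2/I_D1 = (1 + λ V_DS2)/(1 + λ V_DS1).
6.38/6.03 = 1.058 = (1 + 3.48 λ)/(1 + 1.63 λ).
Solving: λ (I_D1 V_DS2 − I_D2 V_DS1) = I_D2 − I_D1, so λ = (6.38 − 6.03) / (6.03 × 3.48 − 6.38 × 1.63) = 0.35 / 10.6 = 0.0331 V⁻¹.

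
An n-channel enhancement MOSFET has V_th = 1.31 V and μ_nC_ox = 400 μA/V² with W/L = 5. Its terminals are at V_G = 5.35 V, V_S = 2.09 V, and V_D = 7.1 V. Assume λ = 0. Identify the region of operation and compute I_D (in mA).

Saturation; I_D = 3.80 mA

V_GS = V_G − V_S = 5.35 − 2.09 = 3.26 V; V_DS = V_D − V_S = 7.1 − 2.09 = 5.01 V.
k_n = μ_nC_ox · (W/L) = 2 mA/V².
V_ov = V_GS − V_th = 3.26 − 1.31 = 1.95 V.
Since V_DS = 5.01 V ≥ V_ov = 1.95 V, the device is in saturation.
I_D = ½ k_n V_ov² = 0.5 × 2 × 1.95² = 3.8 mA.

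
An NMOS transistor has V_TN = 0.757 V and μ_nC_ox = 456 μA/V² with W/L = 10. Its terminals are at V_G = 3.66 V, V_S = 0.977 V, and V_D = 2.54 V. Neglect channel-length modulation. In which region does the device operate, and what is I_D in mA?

Triode; I_D = 8.16 mA

V_GS = V_G − V_S = 3.66 − 0.977 = 2.68 V; V_DS = V_D − V_S = 2.54 − 0.977 = 1.56 V.
k_n = μ_nC_ox · (W/L) = 4.56 mA/V².
V_ov = V_GS − V_TN = 2.68 − 0.757 = 1.93 V.
Since V_DS = 1.56 V < V_ov = 1.93 V, the device is in the triode region.
I_D = k_n [V_ov · V_DS − ½ V_DS²] = 4.56 × [1.93 × 1.56 − 0.5 × 1.56²] = 8.16 mA.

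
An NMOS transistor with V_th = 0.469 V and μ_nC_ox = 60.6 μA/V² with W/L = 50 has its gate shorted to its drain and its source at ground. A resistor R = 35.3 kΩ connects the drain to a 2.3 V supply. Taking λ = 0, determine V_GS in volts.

V_GS = 0.645 V

With gate tied to drain, V_GS = V_DS ≥ V_GS − V_th, so the device is in saturation.
k_n = μ_nC_ox · (W/L) = 3.03 mA/V².
KCL at the drain: ½ k_n (V_GS − V_th)² = (V_DD − V_GS)/R.
Let x = V_GS − 0.469. Then 53.5 x² + x − 1.831 = 0, giving x = 0.176 V (positive root), so V_GS = 0.645 V.
I_D = (V_DD − V_GS)/R = (2.3 − 0.645) / 35.3 = 0.0469 mA.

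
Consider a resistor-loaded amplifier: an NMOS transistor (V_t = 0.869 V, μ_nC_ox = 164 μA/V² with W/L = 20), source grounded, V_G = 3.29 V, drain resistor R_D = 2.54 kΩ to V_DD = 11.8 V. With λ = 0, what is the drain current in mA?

I_D = 4.39 mA

V_GS = V_G = 3.29 V, so V_ov = 3.29 − 0.869 = 2.42 V.
k_n = μ_nC_ox · (W/L) = 3.28 mA/V².
Assume saturation: I_D = ½ k_n V_ov² = 0.5 × 3.28 × 2.42² = 9.61 mA, giving V_DS = V_DD − I_D R_D = 11.8 − 9.61 × 2.54 = -12.6 V.
But -12.6 V < V_ov = 2.42 V, so the device is actually in triode.
In triode I_D = k_n[V_ov V_DS − ½ V_DS²] and I_D = (V_DD − V_DS)/R_D. Equating: 4.17 V_DS² − 21.17 V_DS + 11.8 = 0, giving V_DS = 0.637 V (the root below V_ov).
I_D = (11.8 − 0.637) / 2.54 = 4.39 mA.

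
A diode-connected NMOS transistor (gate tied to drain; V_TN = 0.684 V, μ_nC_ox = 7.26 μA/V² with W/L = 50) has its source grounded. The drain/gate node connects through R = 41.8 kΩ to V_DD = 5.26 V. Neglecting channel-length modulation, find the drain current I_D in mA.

I_D = 0.0924 mA

With gate tied to drain, V_GS = V_DS ≥ V_GS − V_TN, so the device is in saturation.
k_n = μ_nC_ox · (W/L) = 0.363 mA/V².
KCL at the drain: ½ k_n (V_GS − V_TN)² = (V_DD − V_GS)/R.
Let x = V_GS − 0.684. Then 7.59 x² + x − 4.576 = 0, giving x = 0.714 V (positive root), so V_GS = 1.4 V.
I_D = (V_DD − V_GS)/R = (5.26 − 1.4) / 41.8 = 0.0924 mA.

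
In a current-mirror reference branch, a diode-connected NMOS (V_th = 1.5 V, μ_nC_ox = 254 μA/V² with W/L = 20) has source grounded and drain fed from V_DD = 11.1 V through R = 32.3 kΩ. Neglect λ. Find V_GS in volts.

With gate tied to drain, V_GS = V_DS ≥ V_GS − V_th, so the device is in saturation.
k_n = μ_nC_ox · (W/L) = 5.08 mA/V².
KCL at the drain: ½ k_n (V_GS − V_th)² = (V_DD − V_GS)/R.
Let x = V_GS − 1.5. Then 82 x² + x − 9.6 = 0, giving x = 0.336 V (positive root), so V_GS = 1.84 V.
I_D = (V_DD − V_GS)/R = (11.1 − 1.84) / 32.3 = 0.287 mA.

V_GS = 1.84 V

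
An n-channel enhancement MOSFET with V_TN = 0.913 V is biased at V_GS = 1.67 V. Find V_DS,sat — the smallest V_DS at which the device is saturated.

The boundary between triode and saturation is V_DS = V_GS − V_TN = V_ov.
V_ov = 1.67 − 0.913 = 0.757 V.

V_DS,sat = 0.757 V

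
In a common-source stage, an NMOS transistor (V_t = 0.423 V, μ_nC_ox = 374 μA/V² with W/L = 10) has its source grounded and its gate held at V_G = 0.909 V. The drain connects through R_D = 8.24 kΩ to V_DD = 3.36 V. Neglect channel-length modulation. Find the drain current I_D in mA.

V_GS = V_G = 0.909 V, so V_ov = 0.909 − 0.423 = 0.486 V.
k_n = μ_nC_ox · (W/L) = 3.74 mA/V².
Assume saturation: I_D = ½ k_n V_ov² = 0.5 × 3.74 × 0.486² = 0.442 mA, giving V_DS = V_DD − I_D R_D = 3.36 − 0.442 × 8.24 = -0.279 V.
But -0.279 V < V_ov = 0.486 V, so the device is actually in triode.
In triode I_D = k_n[V_ov V_DS − ½ V_DS²] and I_D = (V_DD − V_DS)/R_D. Equating: 15.4 V_DS² − 15.98 V_DS + 3.36 = 0, giving V_DS = 0.293 V (the root below V_ov).
I_D = (3.36 − 0.293) / 8.24 = 0.372 mA.

I_D = 0.372 mA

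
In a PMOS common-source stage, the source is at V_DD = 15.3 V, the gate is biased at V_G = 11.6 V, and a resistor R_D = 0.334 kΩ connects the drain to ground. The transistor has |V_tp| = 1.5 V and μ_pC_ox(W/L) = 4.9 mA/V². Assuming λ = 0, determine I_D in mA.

I_D = 11.9 mA

V_SG = V_DD − V_G = 15.3 − 11.6 = 3.7 V, so V_ov = 3.7 − 1.5 = 2.2 V.
Assume saturation: I_D = ½ k_p V_ov² = 0.5 × 4.9 × 2.2² = 11.9 mA, giving V_SD = V_DD − I_D R_D = 15.3 − 11.9 × 0.334 = 11.3 V.
V_SD = 11.3 V ≥ V_ov = 2.2 V, confirming saturation.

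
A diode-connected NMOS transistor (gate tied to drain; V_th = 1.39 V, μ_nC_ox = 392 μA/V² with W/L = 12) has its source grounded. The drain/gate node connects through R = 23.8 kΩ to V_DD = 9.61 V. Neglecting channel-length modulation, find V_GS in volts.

With gate tied to drain, V_GS = V_DS ≥ V_GS − V_th, so the device is in saturation.
k_n = μ_nC_ox · (W/L) = 4.704 mA/V².
KCL at the drain: ½ k_n (V_GS − V_th)² = (V_DD − V_GS)/R.
Let x = V_GS − 1.39. Then 56 x² + x − 8.22 = 0, giving x = 0.374 V (positive root), so V_GS = 1.76 V.
I_D = (V_DD − V_GS)/R = (9.61 − 1.76) / 23.8 = 0.33 mA.

V_GS = 1.76 V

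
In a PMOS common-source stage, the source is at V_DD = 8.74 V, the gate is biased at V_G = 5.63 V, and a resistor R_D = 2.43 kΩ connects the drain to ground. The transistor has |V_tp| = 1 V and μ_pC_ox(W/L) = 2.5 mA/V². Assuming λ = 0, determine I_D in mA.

I_D = 3.28 mA

V_SG = V_DD − V_G = 8.74 − 5.63 = 3.11 V, so V_ov = 3.11 − 1 = 2.11 V.
Assume saturation: I_D = ½ k_p V_ov² = 0.5 × 2.5 × 2.11² = 5.57 mA, giving V_SD = V_DD − I_D R_D = 8.74 − 5.57 × 2.43 = -4.78 V.
But -4.78 V < V_ov = 2.11 V, so the device is actually in triode.
In triode I_D = k_p[V_ov V_SD − ½ V_SD²] and I_D = (V_DD − V_SD)/R_D. Equating: 3.04 V_SD² − 13.82 V_SD + 8.74 = 0, giving V_SD = 0.759 V (the root below V_ov).
I_D = (8.74 − 0.759) / 2.43 = 3.28 mA.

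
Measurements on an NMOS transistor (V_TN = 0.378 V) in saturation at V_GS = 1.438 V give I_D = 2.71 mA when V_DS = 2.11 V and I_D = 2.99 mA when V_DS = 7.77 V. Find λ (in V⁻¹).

With V_GS fixed, I_D ∝ (1 + λ V_DS) in saturation, so I_D2/I_D1 = (1 + λ V_DS2)/(1 + λ V_DS1).
2.99/2.71 = 1.103 = (1 + 7.77 λ)/(1 + 2.11 λ).
Solving: λ (I_D1 V_DS2 − I_D2 V_DS1) = I_D2 − I_D1, so λ = (2.99 − 2.71) / (2.71 × 7.77 − 2.99 × 2.11) = 0.28 / 14.7 = 0.019 V⁻¹.

λ = 0.0190 V⁻¹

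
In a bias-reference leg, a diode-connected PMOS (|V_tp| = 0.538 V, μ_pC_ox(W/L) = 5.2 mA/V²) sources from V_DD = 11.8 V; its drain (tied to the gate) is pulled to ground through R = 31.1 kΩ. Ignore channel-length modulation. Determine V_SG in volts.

With gate tied to drain, V_SG = V_SD ≥ V_SG − |V_tp|, so the device is in saturation.
KCL at the drain: ½ k_p (V_SG − |V_tp|)² = (V_DD − V_SG)/R.
Let x = V_SG − 0.538. Then 80.9 x² + x − 11.26 = 0, giving x = 0.367 V (positive root), so V_SG = 0.905 V.
I_D = (V_DD − V_SG)/R = (11.8 − 0.905) / 31.1 = 0.35 mA.

V_SG = 0.905 V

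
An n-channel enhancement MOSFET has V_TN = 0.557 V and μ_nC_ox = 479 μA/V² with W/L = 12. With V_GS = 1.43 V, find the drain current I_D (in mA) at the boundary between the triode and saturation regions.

I_D = 2.19 mA

At the boundary V_DS = V_ov = V_GS − V_TN = 1.43 − 0.557 = 0.873 V.
k_n = μ_nC_ox · (W/L) = 5.748 mA/V².
I_D = ½ k_n V_ov² = 0.5 × 5.748 × 0.873² = 2.19 mA.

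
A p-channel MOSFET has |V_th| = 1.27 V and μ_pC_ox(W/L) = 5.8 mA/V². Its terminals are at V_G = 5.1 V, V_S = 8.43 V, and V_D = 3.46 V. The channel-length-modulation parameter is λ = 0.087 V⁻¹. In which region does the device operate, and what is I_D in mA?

Saturation; I_D = 17.6 mA

V_SG = V_S − V_G = 8.43 − 5.1 = 3.33 V; V_SD = V_S − V_D = 8.43 − 3.46 = 4.97 V.
V_ov = V_SG − |V_th| = 3.33 − 1.27 = 2.06 V.
Since V_SD = 4.97 V ≥ V_ov = 2.06 V, the device is in saturation.
I_D = ½ k_p V_ov² (1 + λ V_SD) = 0.5 × 5.8 × 2.06² × (1 + 0.087 × 4.97) = 17.6 mA.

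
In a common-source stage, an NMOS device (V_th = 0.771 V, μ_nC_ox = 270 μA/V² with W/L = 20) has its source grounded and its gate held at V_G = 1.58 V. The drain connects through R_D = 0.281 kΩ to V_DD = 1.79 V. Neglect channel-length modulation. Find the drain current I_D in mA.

I_D = 1.77 mA

V_GS = V_G = 1.58 V, so V_ov = 1.58 − 0.771 = 0.809 V.
k_n = μ_nC_ox · (W/L) = 5.4 mA/V².
Assume saturation: I_D = ½ k_n V_ov² = 0.5 × 5.4 × 0.809² = 1.77 mA, giving V_DS = V_DD − I_D R_D = 1.79 − 1.77 × 0.281 = 1.29 V.
V_DS = 1.29 V ≥ V_ov = 0.809 V, confirming saturation.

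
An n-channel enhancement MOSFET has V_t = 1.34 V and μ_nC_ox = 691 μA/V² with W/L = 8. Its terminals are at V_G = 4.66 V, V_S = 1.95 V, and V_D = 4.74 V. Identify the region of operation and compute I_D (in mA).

Saturation; I_D = 5.19 mA

V_GS = V_G − V_S = 4.66 − 1.95 = 2.71 V; V_DS = V_D − V_S = 4.74 − 1.95 = 2.79 V.
k_n = μ_nC_ox · (W/L) = 5.528 mA/V².
V_ov = V_GS − V_t = 2.71 − 1.34 = 1.37 V.
Since V_DS = 2.79 V ≥ V_ov = 1.37 V, the device is in saturation.
I_D = ½ k_n V_ov² = 0.5 × 5.528 × 1.37² = 5.19 mA.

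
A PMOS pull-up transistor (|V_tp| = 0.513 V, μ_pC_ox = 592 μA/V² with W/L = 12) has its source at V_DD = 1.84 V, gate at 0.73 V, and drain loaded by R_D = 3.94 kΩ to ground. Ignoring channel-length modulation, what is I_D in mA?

I_D = 0.438 mA

V_SG = V_DD − V_G = 1.84 − 0.73 = 1.11 V, so V_ov = 1.11 − 0.513 = 0.597 V.
k_p = μ_pC_ox · (W/L) = 7.104 mA/V².
Assume saturation: I_D = ½ k_p V_ov² = 0.5 × 7.104 × 0.597² = 1.27 mA, giving V_SD = V_DD − I_D R_D = 1.84 − 1.27 × 3.94 = -3.15 V.
But -3.15 V < V_ov = 0.597 V, so the device is actually in triode.
In triode I_D = k_p[V_ov V_SD − ½ V_SD²] and I_D = (V_DD − V_SD)/R_D. Equating: 14 V_SD² − 17.71 V_SD + 1.84 = 0, giving V_SD = 0.114 V (the root below V_ov).
I_D = (1.84 − 0.114) / 3.94 = 0.438 mA.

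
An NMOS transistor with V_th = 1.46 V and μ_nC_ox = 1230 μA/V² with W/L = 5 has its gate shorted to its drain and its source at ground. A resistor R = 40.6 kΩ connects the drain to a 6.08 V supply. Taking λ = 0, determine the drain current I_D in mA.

With gate tied to drain, V_GS = V_DS ≥ V_GS − V_th, so the device is in saturation.
k_n = μ_nC_ox · (W/L) = 6.15 mA/V².
KCL at the drain: ½ k_n (V_GS − V_th)² = (V_DD − V_GS)/R.
Let x = V_GS − 1.46. Then 125 x² + x − 4.62 = 0, giving x = 0.188 V (positive root), so V_GS = 1.65 V.
I_D = (V_DD − V_GS)/R = (6.08 − 1.65) / 40.6 = 0.109 mA.

I_D = 0.109 mA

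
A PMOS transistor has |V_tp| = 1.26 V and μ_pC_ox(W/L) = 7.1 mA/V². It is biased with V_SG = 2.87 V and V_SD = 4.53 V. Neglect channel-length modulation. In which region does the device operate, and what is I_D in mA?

V_ov = V_SG − |V_tp| = 2.87 − 1.26 = 1.61 V.
Since V_SD = 4.53 V ≥ V_ov = 1.61 V, the device is in saturation.
I_D = ½ k_p V_ov² = 0.5 × 7.1 × 1.61² = 9.2 mA.

Saturation; I_D = 9.20 mA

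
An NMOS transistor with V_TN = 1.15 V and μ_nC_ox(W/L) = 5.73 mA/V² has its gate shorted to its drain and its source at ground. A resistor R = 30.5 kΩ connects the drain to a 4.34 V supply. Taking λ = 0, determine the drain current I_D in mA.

I_D = 0.0985 mA

With gate tied to drain, V_GS = V_DS ≥ V_GS − V_TN, so the device is in saturation.
KCL at the drain: ½ k_n (V_GS − V_TN)² = (V_DD − V_GS)/R.
Let x = V_GS − 1.15. Then 87.4 x² + x − 3.19 = 0, giving x = 0.185 V (positive root), so V_GS = 1.34 V.
I_D = (V_DD − V_GS)/R = (4.34 − 1.34) / 30.5 = 0.0985 mA.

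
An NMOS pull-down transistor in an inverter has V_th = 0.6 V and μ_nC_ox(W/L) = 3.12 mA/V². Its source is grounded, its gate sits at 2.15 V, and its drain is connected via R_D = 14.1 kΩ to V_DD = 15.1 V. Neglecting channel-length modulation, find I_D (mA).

I_D = 1.05 mA

V_GS = V_G = 2.15 V, so V_ov = 2.15 − 0.6 = 1.55 V.
Assume saturation: I_D = ½ k_n V_ov² = 0.5 × 3.12 × 1.55² = 3.75 mA, giving V_DS = V_DD − I_D R_D = 15.1 − 3.75 × 14.1 = -37.7 V.
But -37.7 V < V_ov = 1.55 V, so the device is actually in triode.
In triode I_D = k_n[V_ov V_DS − ½ V_DS²] and I_D = (V_DD − V_DS)/R_D. Equating: 22 V_DS² − 69.19 V_DS + 15.1 = 0, giving V_DS = 0.236 V (the root below V_ov).
I_D = (15.1 − 0.236) / 14.1 = 1.05 mA.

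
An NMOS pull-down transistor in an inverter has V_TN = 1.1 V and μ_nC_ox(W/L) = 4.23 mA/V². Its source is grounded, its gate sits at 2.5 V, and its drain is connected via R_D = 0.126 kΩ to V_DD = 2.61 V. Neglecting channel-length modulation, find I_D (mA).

I_D = 4.15 mA

V_GS = V_G = 2.5 V, so V_ov = 2.5 − 1.1 = 1.4 V.
Assume saturation: I_D = ½ k_n V_ov² = 0.5 × 4.23 × 1.4² = 4.15 mA, giving V_DS = V_DD − I_D R_D = 2.61 − 4.15 × 0.126 = 2.09 V.
V_DS = 2.09 V ≥ V_ov = 1.4 V, confirming saturation.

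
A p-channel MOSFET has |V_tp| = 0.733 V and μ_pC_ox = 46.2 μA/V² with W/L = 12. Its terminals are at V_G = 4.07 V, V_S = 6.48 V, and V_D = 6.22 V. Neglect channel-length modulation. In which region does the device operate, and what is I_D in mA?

Triode; I_D = 0.223 mA

V_SG = V_S − V_G = 6.48 − 4.07 = 2.41 V; V_SD = V_S − V_D = 6.48 − 6.22 = 0.26 V.
k_p = μ_pC_ox · (W/L) = 0.5544 mA/V².
V_ov = V_SG − |V_tp| = 2.41 − 0.733 = 1.68 V.
Since V_SD = 0.26 V < V_ov = 1.68 V, the device is in the triode region.
I_D = k_p [V_ov · V_SD − ½ V_SD²] = 0.5544 × [1.68 × 0.26 − 0.5 × 0.26²] = 0.223 mA.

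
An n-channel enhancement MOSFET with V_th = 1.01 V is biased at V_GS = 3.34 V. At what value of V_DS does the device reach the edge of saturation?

V_DS,sat = 2.33 V

The boundary between triode and saturation is V_DS = V_GS − V_th = V_ov.
V_ov = 3.34 − 1.01 = 2.33 V.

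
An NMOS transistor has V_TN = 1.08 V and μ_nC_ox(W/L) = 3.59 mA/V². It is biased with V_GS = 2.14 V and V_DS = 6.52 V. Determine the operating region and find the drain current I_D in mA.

V_ov = V_GS − V_TN = 2.14 − 1.08 = 1.06 V.
Since V_DS = 6.52 V ≥ V_ov = 1.06 V, the device is in saturation.
I_D = ½ k_n V_ov² = 0.5 × 3.59 × 1.06² = 2.02 mA.

Saturation; I_D = 2.02 mA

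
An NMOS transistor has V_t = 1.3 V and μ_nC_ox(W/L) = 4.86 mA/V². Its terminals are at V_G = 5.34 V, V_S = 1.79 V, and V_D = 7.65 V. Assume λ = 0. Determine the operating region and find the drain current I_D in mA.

V_GS = V_G − V_S = 5.34 − 1.79 = 3.55 V; V_DS = V_D − V_S = 7.65 − 1.79 = 5.86 V.
V_ov = V_GS − V_t = 3.55 − 1.3 = 2.25 V.
Since V_DS = 5.86 V ≥ V_ov = 2.25 V, the device is in saturation.
I_D = ½ k_n V_ov² = 0.5 × 4.86 × 2.25² = 12.3 mA.

Saturation; I_D = 12.3 mA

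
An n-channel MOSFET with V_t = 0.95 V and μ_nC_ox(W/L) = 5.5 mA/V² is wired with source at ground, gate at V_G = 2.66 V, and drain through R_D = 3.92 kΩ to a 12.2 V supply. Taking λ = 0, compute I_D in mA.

I_D = 3.02 mA

V_GS = V_G = 2.66 V, so V_ov = 2.66 − 0.95 = 1.71 V.
Assume saturation: I_D = ½ k_n V_ov² = 0.5 × 5.5 × 1.71² = 8.04 mA, giving V_DS = V_DD − I_D R_D = 12.2 − 8.04 × 3.92 = -19.3 V.
But -19.3 V < V_ov = 1.71 V, so the device is actually in triode.
In triode I_D = k_n[V_ov V_DS − ½ V_DS²] and I_D = (V_DD − V_DS)/R_D. Equating: 10.8 V_DS² − 37.87 V_DS + 12.2 = 0, giving V_DS = 0.359 V (the root below V_ov).
I_D = (12.2 − 0.359) / 3.92 = 3.02 mA.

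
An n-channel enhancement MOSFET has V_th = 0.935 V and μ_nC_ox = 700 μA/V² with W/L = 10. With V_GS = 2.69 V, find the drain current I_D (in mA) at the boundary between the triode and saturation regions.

At the boundary V_DS = V_ov = V_GS − V_th = 2.69 − 0.935 = 1.75 V.
k_n = μ_nC_ox · (W/L) = 7 mA/V².
I_D = ½ k_n V_ov² = 0.5 × 7 × 1.75² = 10.8 mA.

I_D = 10.8 mA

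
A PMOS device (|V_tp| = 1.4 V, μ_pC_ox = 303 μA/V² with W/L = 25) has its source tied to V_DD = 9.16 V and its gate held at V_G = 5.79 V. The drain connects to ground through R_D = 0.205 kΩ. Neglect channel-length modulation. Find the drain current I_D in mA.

V_SG = V_DD − V_G = 9.16 − 5.79 = 3.37 V, so V_ov = 3.37 − 1.4 = 1.97 V.
k_p = μ_pC_ox · (W/L) = 7.575 mA/V².
Assume saturation: I_D = ½ k_p V_ov² = 0.5 × 7.575 × 1.97² = 14.7 mA, giving V_SD = V_DD − I_D R_D = 9.16 − 14.7 × 0.205 = 6.15 V.
V_SD = 6.15 V ≥ V_ov = 1.97 V, confirming saturation.

I_D = 14.7 mA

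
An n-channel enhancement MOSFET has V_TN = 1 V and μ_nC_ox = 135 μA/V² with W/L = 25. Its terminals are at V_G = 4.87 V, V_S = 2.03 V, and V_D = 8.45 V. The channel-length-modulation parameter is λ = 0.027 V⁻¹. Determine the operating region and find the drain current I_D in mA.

V_GS = V_G − V_S = 4.87 − 2.03 = 2.84 V; V_DS = V_D − V_S = 8.45 − 2.03 = 6.42 V.
k_n = μ_nC_ox · (W/L) = 3.375 mA/V².
V_ov = V_GS − V_TN = 2.84 − 1 = 1.84 V.
Since V_DS = 6.42 V ≥ V_ov = 1.84 V, the device is in saturation.
I_D = ½ k_n V_ov² (1 + λ V_DS) = 0.5 × 3.375 × 1.84² × (1 + 0.027 × 6.42) = 6.7 mA.

Saturation; I_D = 6.70 mA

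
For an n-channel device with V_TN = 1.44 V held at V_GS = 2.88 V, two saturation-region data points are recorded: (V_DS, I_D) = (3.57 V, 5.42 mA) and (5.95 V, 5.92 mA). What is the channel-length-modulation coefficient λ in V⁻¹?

With V_GS fixed, I_D ∝ (1 + λ V_DS) in saturation, so I_D2/I_D1 = (1 + λ V_DS2)/(1 + λ V_DS1).
5.92/5.42 = 1.092 = (1 + 5.95 λ)/(1 + 3.57 λ).
Solving: λ (I_D1 V_DS2 − I_D2 V_DS1) = I_D2 − I_D1, so λ = (5.92 − 5.42) / (5.42 × 5.95 − 5.92 × 3.57) = 0.5 / 11.1 = 0.045 V⁻¹.

λ = 0.0450 V⁻¹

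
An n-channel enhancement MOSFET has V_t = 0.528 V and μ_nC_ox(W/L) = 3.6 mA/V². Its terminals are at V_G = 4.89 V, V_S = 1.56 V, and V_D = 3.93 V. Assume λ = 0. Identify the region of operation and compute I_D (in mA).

V_GS = V_G − V_S = 4.89 − 1.56 = 3.33 V; V_DS = V_D − V_S = 3.93 − 1.56 = 2.37 V.
V_ov = V_GS − V_t = 3.33 − 0.528 = 2.8 V.
Since V_DS = 2.37 V < V_ov = 2.8 V, the device is in the triode region.
I_D = k_n [V_ov · V_DS − ½ V_DS²] = 3.6 × [2.8 × 2.37 − 0.5 × 2.37²] = 13.8 mA.

Triode; I_D = 13.8 mA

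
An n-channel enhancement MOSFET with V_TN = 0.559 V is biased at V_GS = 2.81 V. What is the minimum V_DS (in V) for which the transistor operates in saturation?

V_DS,sat = 2.25 V

The boundary between triode and saturation is V_DS = V_GS − V_TN = V_ov.
V_ov = 2.81 − 0.559 = 2.25 V.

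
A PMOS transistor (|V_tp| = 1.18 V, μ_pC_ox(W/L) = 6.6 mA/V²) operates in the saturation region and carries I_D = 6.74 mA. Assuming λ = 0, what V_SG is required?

V_SG = 2.61 V

In saturation I_D = ½ k_p (V_SG − |V_tp|)², so V_SG − |V_tp| = √(2 I_D / k_p) = √(2 × 6.74 / 6.6) = 1.43 V.
V_SG = 1.18 + 1.43 = 2.61 V.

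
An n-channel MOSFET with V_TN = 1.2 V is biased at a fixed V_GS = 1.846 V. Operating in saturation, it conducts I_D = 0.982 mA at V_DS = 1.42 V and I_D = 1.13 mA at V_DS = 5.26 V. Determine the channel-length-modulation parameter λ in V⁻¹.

With V_GS fixed, I_D ∝ (1 + λ V_DS) in saturation, so I_D2/I_D1 = (1 + λ V_DS2)/(1 + λ V_DS1).
1.13/0.982 = 1.151 = (1 + 5.26 λ)/(1 + 1.42 λ).
Solving: λ (I_D1 V_DS2 − I_D2 V_DS1) = I_D2 − I_D1, so λ = (1.13 − 0.982) / (0.982 × 5.26 − 1.13 × 1.42) = 0.148 / 3.56 = 0.0416 V⁻¹.

λ = 0.0416 V⁻¹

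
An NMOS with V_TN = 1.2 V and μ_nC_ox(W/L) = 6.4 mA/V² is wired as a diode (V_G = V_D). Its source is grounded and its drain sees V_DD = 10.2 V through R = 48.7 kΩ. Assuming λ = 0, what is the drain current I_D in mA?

I_D = 0.180 mA

With gate tied to drain, V_GS = V_DS ≥ V_GS − V_TN, so the device is in saturation.
KCL at the drain: ½ k_n (V_GS − V_TN)² = (V_DD − V_GS)/R.
Let x = V_GS − 1.2. Then 156 x² + x − 9 = 0, giving x = 0.237 V (positive root), so V_GS = 1.44 V.
I_D = (V_DD − V_GS)/R = (10.2 − 1.44) / 48.7 = 0.18 mA.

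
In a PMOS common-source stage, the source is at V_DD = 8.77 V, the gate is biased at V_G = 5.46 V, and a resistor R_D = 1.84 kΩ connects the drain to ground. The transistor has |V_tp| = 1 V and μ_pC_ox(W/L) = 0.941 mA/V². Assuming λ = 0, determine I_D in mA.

I_D = 2.51 mA

V_SG = V_DD − V_G = 8.77 − 5.46 = 3.31 V, so V_ov = 3.31 − 1 = 2.31 V.
Assume saturation: I_D = ½ k_p V_ov² = 0.5 × 0.941 × 2.31² = 2.51 mA, giving V_SD = V_DD − I_D R_D = 8.77 − 2.51 × 1.84 = 4.15 V.
V_SD = 4.15 V ≥ V_ov = 2.31 V, confirming saturation.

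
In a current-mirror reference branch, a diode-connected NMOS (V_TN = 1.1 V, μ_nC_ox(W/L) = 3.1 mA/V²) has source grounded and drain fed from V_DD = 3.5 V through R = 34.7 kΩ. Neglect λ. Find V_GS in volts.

V_GS = 1.30 V

With gate tied to drain, V_GS = V_DS ≥ V_GS − V_TN, so the device is in saturation.
KCL at the drain: ½ k_n (V_GS − V_TN)² = (V_DD − V_GS)/R.
Let x = V_GS − 1.1. Then 53.8 x² + x − 2.4 = 0, giving x = 0.202 V (positive root), so V_GS = 1.3 V.
I_D = (V_DD − V_GS)/R = (3.5 − 1.3) / 34.7 = 0.0633 mA.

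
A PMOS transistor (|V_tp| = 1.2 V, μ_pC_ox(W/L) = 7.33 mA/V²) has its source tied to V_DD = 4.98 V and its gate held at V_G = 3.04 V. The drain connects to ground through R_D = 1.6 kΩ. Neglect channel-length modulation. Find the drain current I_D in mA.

V_SG = V_DD − V_G = 4.98 − 3.04 = 1.94 V, so V_ov = 1.94 − 1.2 = 0.74 V.
Assume saturation: I_D = ½ k_p V_ov² = 0.5 × 7.33 × 0.74² = 2.01 mA, giving V_SD = V_DD − I_D R_D = 4.98 − 2.01 × 1.6 = 1.77 V.
V_SD = 1.77 V ≥ V_ov = 0.74 V, confirming saturation.

I_D = 2.01 mA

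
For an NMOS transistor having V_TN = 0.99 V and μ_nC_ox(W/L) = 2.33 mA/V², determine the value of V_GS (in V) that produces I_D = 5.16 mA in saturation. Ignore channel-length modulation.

V_GS = 3.09 V

In saturation I_D = ½ k_n (V_GS − V_TN)², so V_GS − V_TN = √(2 I_D / k_n) = √(2 × 5.16 / 2.33) = 2.1 V.
V_GS = 0.99 + 2.1 = 3.09 V.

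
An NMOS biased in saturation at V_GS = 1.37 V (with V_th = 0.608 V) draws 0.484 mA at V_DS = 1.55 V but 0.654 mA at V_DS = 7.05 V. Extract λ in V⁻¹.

λ = 0.0709 V⁻¹

With V_GS fixed, I_D ∝ (1 + λ V_DS) in saturation, so I_D2/I_D1 = (1 + λ V_DS2)/(1 + λ V_DS1).
0.654/0.484 = 1.351 = (1 + 7.05 λ)/(1 + 1.55 λ).
Solving: λ (I_D1 V_DS2 − I_D2 V_DS1) = I_D2 − I_D1, so λ = (0.654 − 0.484) / (0.484 × 7.05 − 0.654 × 1.55) = 0.17 / 2.4 = 0.0709 V⁻¹.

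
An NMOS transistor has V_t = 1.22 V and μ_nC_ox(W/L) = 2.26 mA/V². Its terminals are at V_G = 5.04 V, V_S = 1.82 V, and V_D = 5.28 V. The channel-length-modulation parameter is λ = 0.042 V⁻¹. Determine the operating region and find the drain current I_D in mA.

Saturation; I_D = 5.18 mA

V_GS = V_G − V_S = 5.04 − 1.82 = 3.22 V; V_DS = V_D − V_S = 5.28 − 1.82 = 3.46 V.
V_ov = V_GS − V_t = 3.22 − 1.22 = 2 V.
Since V_DS = 3.46 V ≥ V_ov = 2 V, the device is in saturation.
I_D = ½ k_n V_ov² (1 + λ V_DS) = 0.5 × 2.26 × 2² × (1 + 0.042 × 3.46) = 5.18 mA.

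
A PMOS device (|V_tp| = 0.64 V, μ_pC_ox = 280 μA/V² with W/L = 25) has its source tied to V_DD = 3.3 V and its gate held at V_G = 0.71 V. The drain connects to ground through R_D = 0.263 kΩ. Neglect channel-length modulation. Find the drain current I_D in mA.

I_D = 9.24 mA

V_SG = V_DD − V_G = 3.3 − 0.71 = 2.59 V, so V_ov = 2.59 − 0.64 = 1.95 V.
k_p = μ_pC_ox · (W/L) = 7 mA/V².
Assume saturation: I_D = ½ k_p V_ov² = 0.5 × 7 × 1.95² = 13.3 mA, giving V_SD = V_DD − I_D R_D = 3.3 − 13.3 × 0.263 = -0.2 V.
But -0.2 V < V_ov = 1.95 V, so the device is actually in triode.
In triode I_D = k_p[V_ov V_SD − ½ V_SD²] and I_D = (V_DD − V_SD)/R_D. Equating: 0.921 V_SD² − 4.59 V_SD + 3.3 = 0, giving V_SD = 0.871 V (the root below V_ov).
I_D = (3.3 − 0.871) / 0.263 = 9.24 mA.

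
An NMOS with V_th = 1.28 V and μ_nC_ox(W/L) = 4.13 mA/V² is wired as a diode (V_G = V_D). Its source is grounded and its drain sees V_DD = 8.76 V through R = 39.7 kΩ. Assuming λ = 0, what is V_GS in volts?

With gate tied to drain, V_GS = V_DS ≥ V_GS − V_th, so the device is in saturation.
KCL at the drain: ½ k_n (V_GS − V_th)² = (V_DD − V_GS)/R.
Let x = V_GS − 1.28. Then 82 x² + x − 7.48 = 0, giving x = 0.296 V (positive root), so V_GS = 1.58 V.
I_D = (V_DD − V_GS)/R = (8.76 − 1.58) / 39.7 = 0.181 mA.

V_GS = 1.58 V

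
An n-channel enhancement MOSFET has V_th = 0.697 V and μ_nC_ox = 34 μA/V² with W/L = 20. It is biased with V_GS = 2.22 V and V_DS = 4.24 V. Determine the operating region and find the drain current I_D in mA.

Saturation; I_D = 0.789 mA

k_n = μ_nC_ox · (W/L) = 0.68 mA/V².
V_ov = V_GS − V_th = 2.22 − 0.697 = 1.52 V.
Since V_DS = 4.24 V ≥ V_ov = 1.52 V, the device is in saturation.
I_D = ½ k_n V_ov² = 0.5 × 0.68 × 1.52² = 0.789 mA.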